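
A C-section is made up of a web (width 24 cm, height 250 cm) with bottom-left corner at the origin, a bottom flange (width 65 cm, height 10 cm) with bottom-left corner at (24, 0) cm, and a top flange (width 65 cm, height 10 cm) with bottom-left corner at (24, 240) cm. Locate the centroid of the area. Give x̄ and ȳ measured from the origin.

x̄ = 19.92 cm, ȳ = 125.00 cm

web: A = 24 × 250 = 6000.00, centroid at (12.00, 125.00).
bottom flange: A = 65 × 10 = 650.00, centroid at (56.50, 5.00).
top flange: A = 65 × 10 = 650.00, centroid at (56.50, 245.00).
ΣA = 7300.00 cm²
ΣAx̄ = (6000.00)(12.00) + (650.00)(56.50) + (650.00)(56.50) = 145450.00 cm³
ΣAȳ = (6000.00)(125.00) + (650.00)(5.00) + (650.00)(245.00) = 912500.00 cm³
x̄ = 145450.00 / 7300.00 = 19.92 cm
ȳ = 912500.00 / 7300.00 = 125.00 cm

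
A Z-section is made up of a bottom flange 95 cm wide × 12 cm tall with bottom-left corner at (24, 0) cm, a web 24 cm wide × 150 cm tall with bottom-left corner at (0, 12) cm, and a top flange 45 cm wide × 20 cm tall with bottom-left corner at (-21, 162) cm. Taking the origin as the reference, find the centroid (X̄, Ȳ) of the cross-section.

bottom flange: A = 95 × 12 = 1140.00, centroid at (71.50, 6.00).
web: A = 24 × 150 = 3600.00, centroid at (12.00, 87.00).
top flange: A = 45 × 20 = 900.00, centroid at (1.50, 172.00).
ΣA = 5640.00 cm², ΣAX̄ = 126060.00 cm³, ΣAȲ = 474840.00 cm³.
X̄ = 126060.00/5640.00 = 22.35 cm; Ȳ = 474840.00/5640.00 = 84.19 cm.

X̄ = 22.35 cm, Ȳ = 84.19 cm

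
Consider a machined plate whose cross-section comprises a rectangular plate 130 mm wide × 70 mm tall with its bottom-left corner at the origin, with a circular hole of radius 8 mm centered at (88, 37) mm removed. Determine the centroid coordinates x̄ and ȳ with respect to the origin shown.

x̄ = 64.48 mm, ȳ = 34.95 mm

Part | A | x̄ᵢ | ȳᵢ | A·x̄ᵢ | A·ȳᵢ
plate | 9100.00 | 65.00 | 35.00 | 591500.00 | 318500.00
hole | -201.06 | 88.00 | 37.00 | -17693.45 | -7439.29
Σ | 8898.94 |  |  | 573806.55 | 311060.71
x̄ = 573806.55 / 8898.94 = 64.48 mm
ȳ = 311060.71 / 8898.94 = 34.95 mm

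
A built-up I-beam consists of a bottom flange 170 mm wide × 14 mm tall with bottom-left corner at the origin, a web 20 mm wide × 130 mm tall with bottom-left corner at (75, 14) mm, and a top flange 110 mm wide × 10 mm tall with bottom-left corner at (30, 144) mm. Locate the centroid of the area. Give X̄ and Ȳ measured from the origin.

bottom flange: A = 170 × 14 = 2380.00, centroid at (85.00, 7.00).
web: A = 20 × 130 = 2600.00, centroid at (85.00, 79.00).
top flange: A = 110 × 10 = 1100.00, centroid at (85.00, 149.00).
ΣA = 6080.00 mm², ΣAX̄ = 516800.00 mm³, ΣAȲ = 385960.00 mm³.
X̄ = 516800.00/6080.00 = 85.00 mm; Ȳ = 385960.00/6080.00 = 63.48 mm.

X̄ = 85.00 mm, Ȳ = 63.48 mm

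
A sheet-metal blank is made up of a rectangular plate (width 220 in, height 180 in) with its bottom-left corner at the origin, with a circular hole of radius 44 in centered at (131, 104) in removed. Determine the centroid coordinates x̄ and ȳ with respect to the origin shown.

x̄ = 106.19 in, ȳ = 87.46 in

Part | A | x̄ᵢ | ȳᵢ | A·x̄ᵢ | A·ȳᵢ
plate | 39600.00 | 110.00 | 90.00 | 4356000.00 | 3564000.00
hole | -6082.12 | 131.00 | 104.00 | -796758.16 | -632540.83
Σ | 33517.88 |  |  | 3559241.84 | 2931459.17
x̄ = 3559241.84 / 33517.88 = 106.19 in
ȳ = 2931459.17 / 33517.88 = 87.46 in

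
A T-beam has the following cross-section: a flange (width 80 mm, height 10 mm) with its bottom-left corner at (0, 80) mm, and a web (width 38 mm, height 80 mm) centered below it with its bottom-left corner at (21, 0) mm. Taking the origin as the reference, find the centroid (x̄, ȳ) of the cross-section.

web: A = 38 × 80 = 3040.00, centroid at (40.00, 40.00).
flange: A = 80 × 10 = 800.00, centroid at (40.00, 85.00).
ΣA = 3840.00 mm², ΣAx̄ = 153600.00 mm³, ΣAȳ = 189600.00 mm³.
x̄ = 153600.00/3840.00 = 40.00 mm; ȳ = 189600.00/3840.00 = 49.38 mm.

x̄ = 40.00 mm, ȳ = 49.38 mm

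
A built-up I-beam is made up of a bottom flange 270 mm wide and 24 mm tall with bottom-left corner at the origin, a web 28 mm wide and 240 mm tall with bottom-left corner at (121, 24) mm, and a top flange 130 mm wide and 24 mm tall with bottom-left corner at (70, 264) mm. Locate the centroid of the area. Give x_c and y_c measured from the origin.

x_c = 135.00 mm, y_c = 116.82 mm

Part | A | x̄ᵢ | ȳᵢ | A·x̄ᵢ | A·ȳᵢ
bottom flange | 6480.00 | 135.00 | 12.00 | 874800.00 | 77760.00
web | 6720.00 | 135.00 | 144.00 | 907200.00 | 967680.00
top flange | 3120.00 | 135.00 | 276.00 | 421200.00 | 861120.00
Σ | 16320.00 |  |  | 2203200.00 | 1906560.00
x_c = 2203200.00 / 16320.00 = 135.00 mm
y_c = 1906560.00 / 16320.00 = 116.82 mm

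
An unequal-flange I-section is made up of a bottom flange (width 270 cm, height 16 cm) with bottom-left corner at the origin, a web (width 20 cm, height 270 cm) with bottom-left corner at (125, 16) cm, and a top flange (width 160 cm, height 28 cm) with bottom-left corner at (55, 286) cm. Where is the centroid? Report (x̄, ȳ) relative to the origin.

bottom flange: A = 270 × 16 = 4320.00, centroid at (135.00, 8.00).
web: A = 20 × 270 = 5400.00, centroid at (135.00, 151.00).
top flange: A = 160 × 28 = 4480.00, centroid at (135.00, 300.00).
ΣA = 14200.00 cm²
ΣAx̄ = (4320.00)(135.00) + (5400.00)(135.00) + (4480.00)(135.00) = 1917000.00 cm³
ΣAȳ = (4320.00)(8.00) + (5400.00)(151.00) + (4480.00)(300.00) = 2193960.00 cm³
x̄ = 1917000.00 / 14200.00 = 135.00 cm
ȳ = 2193960.00 / 14200.00 = 154.50 cm

x̄ = 135.00 cm, ȳ = 154.50 cm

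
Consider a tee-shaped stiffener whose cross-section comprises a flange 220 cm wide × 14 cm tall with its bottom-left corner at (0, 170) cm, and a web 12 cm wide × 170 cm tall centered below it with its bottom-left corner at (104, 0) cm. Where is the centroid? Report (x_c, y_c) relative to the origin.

x_c = 110.00 cm, y_c = 140.34 cm

Part | A | x̄ᵢ | ȳᵢ | A·x̄ᵢ | A·ȳᵢ
web | 2040.00 | 110.00 | 85.00 | 224400.00 | 173400.00
flange | 3080.00 | 110.00 | 177.00 | 338800.00 | 545160.00
Σ | 5120.00 |  |  | 563200.00 | 718560.00
x_c = 563200.00 / 5120.00 = 110.00 cm
y_c = 718560.00 / 5120.00 = 140.34 cm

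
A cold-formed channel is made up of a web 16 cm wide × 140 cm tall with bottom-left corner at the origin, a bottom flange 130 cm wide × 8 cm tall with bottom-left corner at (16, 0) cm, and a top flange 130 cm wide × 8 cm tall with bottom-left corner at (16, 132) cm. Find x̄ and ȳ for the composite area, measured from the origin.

web: A = 16 × 140 = 2240.00, centroid at (8.00, 70.00).
bottom flange: A = 130 × 8 = 1040.00, centroid at (81.00, 4.00).
top flange: A = 130 × 8 = 1040.00, centroid at (81.00, 136.00).
ΣA = 4320.00 cm², ΣAx̄ = 186400.00 cm³, ΣAȳ = 302400.00 cm³.
x̄ = 186400.00/4320.00 = 43.15 cm; ȳ = 302400.00/4320.00 = 70.00 cm.

x̄ = 43.15 cm, ȳ = 70.00 cm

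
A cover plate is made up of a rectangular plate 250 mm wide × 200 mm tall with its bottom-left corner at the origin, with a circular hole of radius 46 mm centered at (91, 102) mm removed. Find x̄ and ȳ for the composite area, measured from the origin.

x̄ = 130.21 mm, ȳ = 99.69 mm

Part | A | x̄ᵢ | ȳᵢ | A·x̄ᵢ | A·ȳᵢ
plate | 50000.00 | 125.00 | 100.00 | 6250000.00 | 5000000.00
hole | -6647.61 | 91.00 | 102.00 | -604932.52 | -678056.23
Σ | 43352.39 |  |  | 5645067.48 | 4321943.77
x̄ = 5645067.48 / 43352.39 = 130.21 mm
ȳ = 4321943.77 / 43352.39 = 99.69 mm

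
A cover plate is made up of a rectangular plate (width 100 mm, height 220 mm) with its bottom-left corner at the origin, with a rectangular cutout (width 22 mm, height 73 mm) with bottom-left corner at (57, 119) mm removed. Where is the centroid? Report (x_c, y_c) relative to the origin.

plate: A = 100 × 220 = 22000.00, centroid at (50.00, 110.00).
hole: A = −(22 × 73) = -1606.00, centroid at (68.00, 155.50).
ΣA = 20394.00 mm²
ΣAx_c = (22000.00)(50.00) + (-1606.00)(68.00) = 990792.00 mm³
ΣAy_c = (22000.00)(110.00) + (-1606.00)(155.50) = 2170267.00 mm³
x_c = 990792.00 / 20394.00 = 48.58 mm
y_c = 2170267.00 / 20394.00 = 106.42 mm

x_c = 48.58 mm, y_c = 106.42 mm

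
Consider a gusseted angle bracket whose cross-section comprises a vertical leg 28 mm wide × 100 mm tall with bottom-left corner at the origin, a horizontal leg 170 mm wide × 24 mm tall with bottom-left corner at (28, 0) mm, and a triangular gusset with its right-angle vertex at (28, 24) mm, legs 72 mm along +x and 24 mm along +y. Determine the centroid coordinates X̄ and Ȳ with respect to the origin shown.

X̄ = 70.40 mm, Ȳ = 27.97 mm

vertical leg: A = 28 × 100 = 2800.00, centroid at (14.00, 50.00).
horizontal leg: A = 170 × 24 = 4080.00, centroid at (113.00, 12.00).
gusset: A = ½·72·24 = 864.00, centroid at (52.00, 32.00).
ΣA = 7744.00 mm², ΣAX̄ = 545168.00 mm³, ΣAȲ = 216608.00 mm³.
X̄ = 545168.00/7744.00 = 70.40 mm; Ȳ = 216608.00/7744.00 = 27.97 mm.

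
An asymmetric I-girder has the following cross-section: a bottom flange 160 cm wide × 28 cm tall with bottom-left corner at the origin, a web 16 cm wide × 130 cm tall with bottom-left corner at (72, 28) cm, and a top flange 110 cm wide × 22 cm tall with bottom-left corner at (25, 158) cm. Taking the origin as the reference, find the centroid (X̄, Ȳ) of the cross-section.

X̄ = 80.00 cm, Ȳ = 74.07 cm

bottom flange: A = 160 × 28 = 4480.00, centroid at (80.00, 14.00).
web: A = 16 × 130 = 2080.00, centroid at (80.00, 93.00).
top flange: A = 110 × 22 = 2420.00, centroid at (80.00, 169.00).
ΣA = 8980.00 cm², ΣAX̄ = 718400.00 cm³, ΣAȲ = 665140.00 cm³.
X̄ = 718400.00/8980.00 = 80.00 cm; Ȳ = 665140.00/8980.00 = 74.07 cm.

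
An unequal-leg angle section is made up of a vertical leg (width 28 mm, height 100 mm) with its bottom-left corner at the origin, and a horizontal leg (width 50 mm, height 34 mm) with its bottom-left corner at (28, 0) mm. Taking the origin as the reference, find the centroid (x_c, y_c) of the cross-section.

vertical leg: A = 28 × 100 = 2800.00, centroid at (14.00, 50.00).
horizontal leg: A = 50 × 34 = 1700.00, centroid at (53.00, 17.00).
ΣA = 4500.00 mm², ΣAx_c = 129300.00 mm³, ΣAy_c = 168900.00 mm³.
x_c = 129300.00/4500.00 = 28.73 mm; y_c = 168900.00/4500.00 = 37.53 mm.

x_c = 28.73 mm, y_c = 37.53 mm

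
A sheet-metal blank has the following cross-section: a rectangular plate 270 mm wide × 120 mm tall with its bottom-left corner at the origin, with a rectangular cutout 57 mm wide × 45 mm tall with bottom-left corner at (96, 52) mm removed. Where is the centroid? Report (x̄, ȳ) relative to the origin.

Part | A | x̄ᵢ | ȳᵢ | A·x̄ᵢ | A·ȳᵢ
plate | 32400.00 | 135.00 | 60.00 | 4374000.00 | 1944000.00
hole | -2565.00 | 124.50 | 74.50 | -319342.50 | -191092.50
Σ | 29835.00 |  |  | 4054657.50 | 1752907.50
x̄ = 4054657.50 / 29835.00 = 135.90 mm
ȳ = 1752907.50 / 29835.00 = 58.75 mm

x̄ = 135.90 mm, ȳ = 58.75 mm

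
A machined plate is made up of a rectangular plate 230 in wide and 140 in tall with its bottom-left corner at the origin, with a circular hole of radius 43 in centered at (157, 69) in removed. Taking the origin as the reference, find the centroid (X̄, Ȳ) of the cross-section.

X̄ = 105.76 in, Ȳ = 70.22 in

Part | A | x̄ᵢ | ȳᵢ | A·x̄ᵢ | A·ȳᵢ
plate | 32200.00 | 115.00 | 70.00 | 3703000.00 | 2254000.00
hole | -5808.80 | 157.00 | 69.00 | -911982.36 | -400807.53
Σ | 26391.20 |  |  | 2791017.64 | 1853192.47
X̄ = 2791017.64 / 26391.20 = 105.76 in
Ȳ = 1853192.47 / 26391.20 = 70.22 in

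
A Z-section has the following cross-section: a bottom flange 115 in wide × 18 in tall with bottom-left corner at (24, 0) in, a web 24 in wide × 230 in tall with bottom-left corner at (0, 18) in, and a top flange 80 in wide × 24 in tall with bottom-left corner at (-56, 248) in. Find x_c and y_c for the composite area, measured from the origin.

x_c = 21.47 in, y_c = 131.65 in

Part | A | x̄ᵢ | ȳᵢ | A·x̄ᵢ | A·ȳᵢ
bottom flange | 2070.00 | 81.50 | 9.00 | 168705.00 | 18630.00
web | 5520.00 | 12.00 | 133.00 | 66240.00 | 734160.00
top flange | 1920.00 | -16.00 | 260.00 | -30720.00 | 499200.00
Σ | 9510.00 |  |  | 204225.00 | 1251990.00
x_c = 204225.00 / 9510.00 = 21.47 in
y_c = 1251990.00 / 9510.00 = 131.65 in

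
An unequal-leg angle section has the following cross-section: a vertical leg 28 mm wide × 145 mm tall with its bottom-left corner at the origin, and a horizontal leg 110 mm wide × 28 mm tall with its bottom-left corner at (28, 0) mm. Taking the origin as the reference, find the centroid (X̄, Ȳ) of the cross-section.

vertical leg: A = 28 × 145 = 4060.00, centroid at (14.00, 72.50).
horizontal leg: A = 110 × 28 = 3080.00, centroid at (83.00, 14.00).
ΣA = 7140.00 mm², ΣAX̄ = 312480.00 mm³, ΣAȲ = 337470.00 mm³.
X̄ = 312480.00/7140.00 = 43.76 mm; Ȳ = 337470.00/7140.00 = 47.26 mm.

X̄ = 43.76 mm, Ȳ = 47.26 mm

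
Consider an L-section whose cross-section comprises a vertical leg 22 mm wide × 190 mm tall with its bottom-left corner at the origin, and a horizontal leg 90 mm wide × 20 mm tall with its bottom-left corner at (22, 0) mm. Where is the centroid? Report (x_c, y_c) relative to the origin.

Part | A | x̄ᵢ | ȳᵢ | A·x̄ᵢ | A·ȳᵢ
vertical leg | 4180.00 | 11.00 | 95.00 | 45980.00 | 397100.00
horizontal leg | 1800.00 | 67.00 | 10.00 | 120600.00 | 18000.00
Σ | 5980.00 |  |  | 166580.00 | 415100.00
x_c = 166580.00 / 5980.00 = 27.86 mm
y_c = 415100.00 / 5980.00 = 69.41 mm

x_c = 27.86 mm, y_c = 69.41 mm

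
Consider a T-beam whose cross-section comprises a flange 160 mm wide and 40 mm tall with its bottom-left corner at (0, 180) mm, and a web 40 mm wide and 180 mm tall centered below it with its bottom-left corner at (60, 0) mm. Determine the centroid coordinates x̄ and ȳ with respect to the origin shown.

web: A = 40 × 180 = 7200.00, centroid at (80.00, 90.00).
flange: A = 160 × 40 = 6400.00, centroid at (80.00, 200.00).
ΣA = 13600.00 mm²
ΣAx̄ = (7200.00)(80.00) + (6400.00)(80.00) = 1088000.00 mm³
ΣAȳ = (7200.00)(90.00) + (6400.00)(200.00) = 1928000.00 mm³
x̄ = 1088000.00 / 13600.00 = 80.00 mm
ȳ = 1928000.00 / 13600.00 = 141.76 mm

x̄ = 80.00 mm, ȳ = 141.76 mm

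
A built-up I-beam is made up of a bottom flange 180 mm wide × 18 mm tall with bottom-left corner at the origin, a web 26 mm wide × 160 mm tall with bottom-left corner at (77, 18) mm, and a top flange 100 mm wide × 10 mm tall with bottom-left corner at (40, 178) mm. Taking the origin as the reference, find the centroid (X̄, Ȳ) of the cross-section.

X̄ = 90.00 mm, Ȳ = 73.79 mm

Part | A | x̄ᵢ | ȳᵢ | A·x̄ᵢ | A·ȳᵢ
bottom flange | 3240.00 | 90.00 | 9.00 | 291600.00 | 29160.00
web | 4160.00 | 90.00 | 98.00 | 374400.00 | 407680.00
top flange | 1000.00 | 90.00 | 183.00 | 90000.00 | 183000.00
Σ | 8400.00 |  |  | 756000.00 | 619840.00
X̄ = 756000.00 / 8400.00 = 90.00 mm
Ȳ = 619840.00 / 8400.00 = 73.79 mm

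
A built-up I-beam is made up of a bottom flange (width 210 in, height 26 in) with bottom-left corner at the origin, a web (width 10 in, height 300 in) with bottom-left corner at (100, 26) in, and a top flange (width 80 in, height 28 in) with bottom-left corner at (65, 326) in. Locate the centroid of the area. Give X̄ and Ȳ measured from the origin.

bottom flange: A = 210 × 26 = 5460.00, centroid at (105.00, 13.00).
web: A = 10 × 300 = 3000.00, centroid at (105.00, 176.00).
top flange: A = 80 × 28 = 2240.00, centroid at (105.00, 340.00).
ΣA = 10700.00 in²
ΣAX̄ = (5460.00)(105.00) + (3000.00)(105.00) + (2240.00)(105.00) = 1123500.00 in³
ΣAȲ = (5460.00)(13.00) + (3000.00)(176.00) + (2240.00)(340.00) = 1360580.00 in³
X̄ = 1123500.00 / 10700.00 = 105.00 in
Ȳ = 1360580.00 / 10700.00 = 127.16 in

X̄ = 105.00 in, Ȳ = 127.16 in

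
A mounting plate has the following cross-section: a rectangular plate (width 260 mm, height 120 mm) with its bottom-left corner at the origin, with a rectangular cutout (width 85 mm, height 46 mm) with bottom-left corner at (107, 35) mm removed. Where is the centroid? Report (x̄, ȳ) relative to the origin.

x̄ = 127.21 mm, ȳ = 60.29 mm

plate: A = 260 × 120 = 31200.00, centroid at (130.00, 60.00).
hole: A = −(85 × 46) = -3910.00, centroid at (149.50, 58.00).
ΣA = 27290.00 mm², ΣAx̄ = 3471455.00 mm³, ΣAȳ = 1645220.00 mm³.
x̄ = 3471455.00/27290.00 = 127.21 mm; ȳ = 1645220.00/27290.00 = 60.29 mm.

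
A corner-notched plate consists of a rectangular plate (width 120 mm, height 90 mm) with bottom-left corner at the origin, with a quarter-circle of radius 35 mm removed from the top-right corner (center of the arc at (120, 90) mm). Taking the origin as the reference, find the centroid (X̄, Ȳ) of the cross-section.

X̄ = 55.58 mm, Ȳ = 42.05 mm

Part | A | x̄ᵢ | ȳᵢ | A·x̄ᵢ | A·ȳᵢ
plate | 10800.00 | 60.00 | 45.00 | 648000.00 | 486000.00
removed quarter-circle | -962.11 | 105.15 | 75.15 | -101161.86 | -72298.48
Σ | 9837.89 |  |  | 546838.14 | 413701.52
X̄ = 546838.14 / 9837.89 = 55.58 mm
Ȳ = 413701.52 / 9837.89 = 42.05 mm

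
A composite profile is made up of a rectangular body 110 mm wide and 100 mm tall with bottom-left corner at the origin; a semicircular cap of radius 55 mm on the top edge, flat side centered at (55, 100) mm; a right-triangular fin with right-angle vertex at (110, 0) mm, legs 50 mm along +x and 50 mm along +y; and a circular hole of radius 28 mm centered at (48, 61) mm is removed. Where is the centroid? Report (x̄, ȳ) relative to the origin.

x̄ = 62.35 mm, ȳ = 69.24 mm

Part | A | x̄ᵢ | ȳᵢ | A·x̄ᵢ | A·ȳᵢ
rectangular body | 11000.00 | 55.00 | 50.00 | 605000.00 | 550000.00
semicircular top | 4751.66 | 55.00 | 123.34 | 261341.24 | 586082.56
triangular fin | 1250.00 | 126.67 | 16.67 | 158333.33 | 20833.33
hole | -2463.01 | 48.00 | 61.00 | -118224.41 | -150243.53
Σ | 14538.65 |  |  | 906450.16 | 1006672.36
x̄ = 906450.16 / 14538.65 = 62.35 mm
ȳ = 1006672.36 / 14538.65 = 69.24 mm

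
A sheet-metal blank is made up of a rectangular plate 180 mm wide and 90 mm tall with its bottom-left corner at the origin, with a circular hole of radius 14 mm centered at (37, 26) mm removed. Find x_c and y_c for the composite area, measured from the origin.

plate: A = 180 × 90 = 16200.00, centroid at (90.00, 45.00).
hole: A = −π·14² = -615.75, centroid at (37.00, 26.00).
ΣA = 15584.25 mm², ΣAx_c = 1435217.17 mm³, ΣAy_c = 712990.44 mm³.
x_c = 1435217.17/15584.25 = 92.09 mm; y_c = 712990.44/15584.25 = 45.75 mm.

x_c = 92.09 mm, y_c = 45.75 mm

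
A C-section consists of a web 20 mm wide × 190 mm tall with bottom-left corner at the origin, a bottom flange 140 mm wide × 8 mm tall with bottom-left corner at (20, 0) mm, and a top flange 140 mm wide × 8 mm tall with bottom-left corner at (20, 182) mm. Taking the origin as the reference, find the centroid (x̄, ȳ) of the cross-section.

web: A = 20 × 190 = 3800.00, centroid at (10.00, 95.00).
bottom flange: A = 140 × 8 = 1120.00, centroid at (90.00, 4.00).
top flange: A = 140 × 8 = 1120.00, centroid at (90.00, 186.00).
ΣA = 6040.00 mm²
ΣAx̄ = (3800.00)(10.00) + (1120.00)(90.00) + (1120.00)(90.00) = 239600.00 mm³
ΣAȳ = (3800.00)(95.00) + (1120.00)(4.00) + (1120.00)(186.00) = 573800.00 mm³
x̄ = 239600.00 / 6040.00 = 39.67 mm
ȳ = 573800.00 / 6040.00 = 95.00 mm

x̄ = 39.67 mm, ȳ = 95.00 mm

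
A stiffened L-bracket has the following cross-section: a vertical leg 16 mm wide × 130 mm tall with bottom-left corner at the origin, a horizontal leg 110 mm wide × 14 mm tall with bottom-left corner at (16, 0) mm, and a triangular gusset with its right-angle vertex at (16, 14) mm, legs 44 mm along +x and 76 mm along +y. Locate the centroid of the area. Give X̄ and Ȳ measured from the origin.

X̄ = 33.49 mm, Ȳ = 40.01 mm

Part | A | x̄ᵢ | ȳᵢ | A·x̄ᵢ | A·ȳᵢ
vertical leg | 2080.00 | 8.00 | 65.00 | 16640.00 | 135200.00
horizontal leg | 1540.00 | 71.00 | 7.00 | 109340.00 | 10780.00
gusset | 1672.00 | 30.67 | 39.33 | 51274.67 | 65765.33
Σ | 5292.00 |  |  | 177254.67 | 211745.33
X̄ = 177254.67 / 5292.00 = 33.49 mm
Ȳ = 211745.33 / 5292.00 = 40.01 mm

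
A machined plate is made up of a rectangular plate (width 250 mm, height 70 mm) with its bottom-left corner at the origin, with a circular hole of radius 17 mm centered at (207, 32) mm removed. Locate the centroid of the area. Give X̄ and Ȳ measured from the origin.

plate: A = 250 × 70 = 17500.00, centroid at (125.00, 35.00).
hole: A = −π·17² = -907.92, centroid at (207.00, 32.00).
ΣA = 16592.08 mm²
ΣAX̄ = (17500.00)(125.00) + (-907.92)(207.00) = 1999560.50 mm³
ΣAȲ = (17500.00)(35.00) + (-907.92)(32.00) = 583446.55 mm³
X̄ = 1999560.50 / 16592.08 = 120.51 mm
Ȳ = 583446.55 / 16592.08 = 35.16 mm

X̄ = 120.51 mm, Ȳ = 35.16 mm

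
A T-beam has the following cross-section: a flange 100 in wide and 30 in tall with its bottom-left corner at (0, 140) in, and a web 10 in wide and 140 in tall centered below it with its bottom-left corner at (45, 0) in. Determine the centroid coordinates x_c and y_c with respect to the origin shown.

x_c = 50.00 in, y_c = 127.95 in

web: A = 10 × 140 = 1400.00, centroid at (50.00, 70.00).
flange: A = 100 × 30 = 3000.00, centroid at (50.00, 155.00).
ΣA = 4400.00 in², ΣAx_c = 220000.00 in³, ΣAy_c = 563000.00 in³.
x_c = 220000.00/4400.00 = 50.00 in; y_c = 563000.00/4400.00 = 127.95 in.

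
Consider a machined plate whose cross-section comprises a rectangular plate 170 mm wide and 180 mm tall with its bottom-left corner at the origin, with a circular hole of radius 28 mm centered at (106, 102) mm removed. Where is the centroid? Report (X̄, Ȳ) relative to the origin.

X̄ = 83.16 mm, Ȳ = 88.95 mm

plate: A = 170 × 180 = 30600.00, centroid at (85.00, 90.00).
hole: A = −π·28² = -2463.01, centroid at (106.00, 102.00).
ΣA = 28136.99 mm², ΣAX̄ = 2339921.08 mm³, ΣAȲ = 2502773.12 mm³.
X̄ = 2339921.08/28136.99 = 83.16 mm; Ȳ = 2502773.12/28136.99 = 88.95 mm.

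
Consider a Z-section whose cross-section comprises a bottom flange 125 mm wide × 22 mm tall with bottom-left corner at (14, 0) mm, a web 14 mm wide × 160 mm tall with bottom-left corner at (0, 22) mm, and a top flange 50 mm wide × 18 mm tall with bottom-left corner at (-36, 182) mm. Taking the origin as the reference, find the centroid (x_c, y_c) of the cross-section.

bottom flange: A = 125 × 22 = 2750.00, centroid at (76.50, 11.00).
web: A = 14 × 160 = 2240.00, centroid at (7.00, 102.00).
top flange: A = 50 × 18 = 900.00, centroid at (-11.00, 191.00).
ΣA = 5890.00 mm², ΣAx_c = 216155.00 mm³, ΣAy_c = 430630.00 mm³.
x_c = 216155.00/5890.00 = 36.70 mm; y_c = 430630.00/5890.00 = 73.11 mm.

x_c = 36.70 mm, y_c = 73.11 mm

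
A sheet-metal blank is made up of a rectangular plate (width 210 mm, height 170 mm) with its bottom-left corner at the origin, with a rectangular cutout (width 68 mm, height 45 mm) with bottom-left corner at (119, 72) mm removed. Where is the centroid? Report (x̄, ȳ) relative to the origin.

x̄ = 100.50 mm, ȳ = 84.11 mm

Part | A | x̄ᵢ | ȳᵢ | A·x̄ᵢ | A·ȳᵢ
plate | 35700.00 | 105.00 | 85.00 | 3748500.00 | 3034500.00
hole | -3060.00 | 153.00 | 94.50 | -468180.00 | -289170.00
Σ | 32640.00 |  |  | 3280320.00 | 2745330.00
x̄ = 3280320.00 / 32640.00 = 100.50 mm
ȳ = 2745330.00 / 32640.00 = 84.11 mm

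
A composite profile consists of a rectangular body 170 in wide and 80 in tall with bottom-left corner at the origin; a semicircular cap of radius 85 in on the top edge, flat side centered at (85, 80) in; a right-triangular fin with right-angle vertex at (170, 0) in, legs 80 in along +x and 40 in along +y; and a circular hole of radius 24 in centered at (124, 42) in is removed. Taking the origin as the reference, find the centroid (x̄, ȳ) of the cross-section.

rectangular body: A = 170 × 80 = 13600.00, centroid at (85.00, 40.00).
semicircular top: A = ½π·85² = 11349.00, centroid at (85.00, 116.08).
triangular fin: A = ½·80·40 = 1600.00, centroid at (196.67, 13.33).
hole: A = −π·24² = -1809.56, centroid at (124.00, 42.00).
ΣA = 24739.45 in²
ΣAx̄ = (13600.00)(85.00) + (11349.00)(85.00) + (1600.00)(196.67) + (-1809.56)(124.00) = 2210946.85 in³
ΣAȳ = (13600.00)(40.00) + (11349.00)(116.08) + (1600.00)(13.33) + (-1809.56)(42.00) = 1806668.87 in³
x̄ = 2210946.85 / 24739.45 = 89.37 in
ȳ = 1806668.87 / 24739.45 = 73.03 in

x̄ = 89.37 in, ȳ = 73.03 in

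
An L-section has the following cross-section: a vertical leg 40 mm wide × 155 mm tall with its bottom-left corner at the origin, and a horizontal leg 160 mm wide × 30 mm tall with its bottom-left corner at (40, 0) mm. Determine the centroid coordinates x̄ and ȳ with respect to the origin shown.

x̄ = 63.64 mm, ȳ = 50.23 mm

vertical leg: A = 40 × 155 = 6200.00, centroid at (20.00, 77.50).
horizontal leg: A = 160 × 30 = 4800.00, centroid at (120.00, 15.00).
ΣA = 11000.00 mm²
ΣAx̄ = (6200.00)(20.00) + (4800.00)(120.00) = 700000.00 mm³
ΣAȳ = (6200.00)(77.50) + (4800.00)(15.00) = 552500.00 mm³
x̄ = 700000.00 / 11000.00 = 63.64 mm
ȳ = 552500.00 / 11000.00 = 50.23 mm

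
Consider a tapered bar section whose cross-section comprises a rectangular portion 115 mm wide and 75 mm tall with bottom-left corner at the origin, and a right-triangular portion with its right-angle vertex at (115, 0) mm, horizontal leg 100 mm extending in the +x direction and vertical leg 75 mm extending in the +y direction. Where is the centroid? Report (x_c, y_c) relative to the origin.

x_c = 85.03 mm, y_c = 33.71 mm

Part | A | x̄ᵢ | ȳᵢ | A·x̄ᵢ | A·ȳᵢ
rectangular portion | 8625.00 | 57.50 | 37.50 | 495937.50 | 323437.50
triangular portion | 3750.00 | 148.33 | 25.00 | 556250.00 | 93750.00
Σ | 12375.00 |  |  | 1052187.50 | 417187.50
x_c = 1052187.50 / 12375.00 = 85.03 mm
y_c = 417187.50 / 12375.00 = 33.71 mm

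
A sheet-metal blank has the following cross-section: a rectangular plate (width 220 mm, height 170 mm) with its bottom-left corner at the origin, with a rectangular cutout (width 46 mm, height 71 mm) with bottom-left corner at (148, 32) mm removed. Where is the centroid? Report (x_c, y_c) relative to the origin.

x_c = 104.16 mm, y_c = 86.67 mm

plate: A = 220 × 170 = 37400.00, centroid at (110.00, 85.00).
hole: A = −(46 × 71) = -3266.00, centroid at (171.00, 67.50).
ΣA = 34134.00 mm², ΣAx_c = 3555514.00 mm³, ΣAy_c = 2958545.00 mm³.
x_c = 3555514.00/34134.00 = 104.16 mm; y_c = 2958545.00/34134.00 = 86.67 mm.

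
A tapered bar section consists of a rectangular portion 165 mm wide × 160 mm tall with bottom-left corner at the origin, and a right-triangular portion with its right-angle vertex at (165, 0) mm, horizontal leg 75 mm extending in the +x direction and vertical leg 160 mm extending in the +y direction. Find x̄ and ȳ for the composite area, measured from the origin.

rectangular portion: A = 165 × 160 = 26400.00, centroid at (82.50, 80.00).
triangular portion: A = ½·75·160 = 6000.00, centroid at (190.00, 53.33).
ΣA = 32400.00 mm²
ΣAx̄ = (26400.00)(82.50) + (6000.00)(190.00) = 3318000.00 mm³
ΣAȳ = (26400.00)(80.00) + (6000.00)(53.33) = 2432000.00 mm³
x̄ = 3318000.00 / 32400.00 = 102.41 mm
ȳ = 2432000.00 / 32400.00 = 75.06 mm

x̄ = 102.41 mm, ȳ = 75.06 mm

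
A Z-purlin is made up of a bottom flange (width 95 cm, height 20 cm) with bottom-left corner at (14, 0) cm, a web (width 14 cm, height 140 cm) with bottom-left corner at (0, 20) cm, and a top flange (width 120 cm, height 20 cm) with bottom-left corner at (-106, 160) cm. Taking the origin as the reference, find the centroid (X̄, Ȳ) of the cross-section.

bottom flange: A = 95 × 20 = 1900.00, centroid at (61.50, 10.00).
web: A = 14 × 140 = 1960.00, centroid at (7.00, 90.00).
top flange: A = 120 × 20 = 2400.00, centroid at (-46.00, 170.00).
ΣA = 6260.00 cm², ΣAX̄ = 20170.00 cm³, ΣAȲ = 603400.00 cm³.
X̄ = 20170.00/6260.00 = 3.22 cm; Ȳ = 603400.00/6260.00 = 96.39 cm.

X̄ = 3.22 cm, Ȳ = 96.39 cm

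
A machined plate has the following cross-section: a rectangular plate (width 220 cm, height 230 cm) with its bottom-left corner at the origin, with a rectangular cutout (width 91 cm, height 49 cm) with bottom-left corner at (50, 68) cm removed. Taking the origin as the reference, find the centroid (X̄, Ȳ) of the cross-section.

X̄ = 111.40 cm, Ȳ = 117.17 cm

Part | A | x̄ᵢ | ȳᵢ | A·x̄ᵢ | A·ȳᵢ
plate | 50600.00 | 110.00 | 115.00 | 5566000.00 | 5819000.00
hole | -4459.00 | 95.50 | 92.50 | -425834.50 | -412457.50
Σ | 46141.00 |  |  | 5140165.50 | 5406542.50
X̄ = 5140165.50 / 46141.00 = 111.40 cm
Ȳ = 5406542.50 / 46141.00 = 117.17 cm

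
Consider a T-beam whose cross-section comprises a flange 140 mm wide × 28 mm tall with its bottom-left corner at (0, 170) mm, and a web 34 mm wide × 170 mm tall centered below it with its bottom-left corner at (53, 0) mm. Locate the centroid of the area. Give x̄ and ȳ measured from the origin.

web: A = 34 × 170 = 5780.00, centroid at (70.00, 85.00).
flange: A = 140 × 28 = 3920.00, centroid at (70.00, 184.00).
ΣA = 9700.00 mm²
ΣAx̄ = (5780.00)(70.00) + (3920.00)(70.00) = 679000.00 mm³
ΣAȳ = (5780.00)(85.00) + (3920.00)(184.00) = 1212580.00 mm³
x̄ = 679000.00 / 9700.00 = 70.00 mm
ȳ = 1212580.00 / 9700.00 = 125.01 mm

x̄ = 70.00 mm, ȳ = 125.01 mm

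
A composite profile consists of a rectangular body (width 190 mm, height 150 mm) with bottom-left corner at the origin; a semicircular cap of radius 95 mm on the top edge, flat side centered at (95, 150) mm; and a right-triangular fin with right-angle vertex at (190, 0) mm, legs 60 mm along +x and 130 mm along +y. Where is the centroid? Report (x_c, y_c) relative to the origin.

x_c = 104.63 mm, y_c = 107.45 mm

rectangular body: A = 190 × 150 = 28500.00, centroid at (95.00, 75.00).
semicircular top: A = ½π·95² = 14176.44, centroid at (95.00, 190.32).
triangular fin: A = ½·60·130 = 3900.00, centroid at (210.00, 43.33).
ΣA = 46576.44 mm², ΣAx_c = 4873261.50 mm³, ΣAy_c = 5004548.86 mm³.
x_c = 4873261.50/46576.44 = 104.63 mm; y_c = 5004548.86/46576.44 = 107.45 mm.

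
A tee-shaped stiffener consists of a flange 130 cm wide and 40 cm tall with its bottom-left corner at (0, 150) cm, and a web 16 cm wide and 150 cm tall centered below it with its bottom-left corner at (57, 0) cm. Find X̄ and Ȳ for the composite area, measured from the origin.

X̄ = 65.00 cm, Ȳ = 140.00 cm

web: A = 16 × 150 = 2400.00, centroid at (65.00, 75.00).
flange: A = 130 × 40 = 5200.00, centroid at (65.00, 170.00).
ΣA = 7600.00 cm², ΣAX̄ = 494000.00 cm³, ΣAȲ = 1064000.00 cm³.
X̄ = 494000.00/7600.00 = 65.00 cm; Ȳ = 1064000.00/7600.00 = 140.00 cm.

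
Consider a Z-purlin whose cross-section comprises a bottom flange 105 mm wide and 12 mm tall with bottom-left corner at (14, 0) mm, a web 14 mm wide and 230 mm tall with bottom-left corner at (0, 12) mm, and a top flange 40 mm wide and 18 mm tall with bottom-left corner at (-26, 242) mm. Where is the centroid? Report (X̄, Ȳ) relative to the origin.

bottom flange: A = 105 × 12 = 1260.00, centroid at (66.50, 6.00).
web: A = 14 × 230 = 3220.00, centroid at (7.00, 127.00).
top flange: A = 40 × 18 = 720.00, centroid at (-6.00, 251.00).
ΣA = 5200.00 mm², ΣAX̄ = 102010.00 mm³, ΣAȲ = 597220.00 mm³.
X̄ = 102010.00/5200.00 = 19.62 mm; Ȳ = 597220.00/5200.00 = 114.85 mm.

X̄ = 19.62 mm, Ȳ = 114.85 mm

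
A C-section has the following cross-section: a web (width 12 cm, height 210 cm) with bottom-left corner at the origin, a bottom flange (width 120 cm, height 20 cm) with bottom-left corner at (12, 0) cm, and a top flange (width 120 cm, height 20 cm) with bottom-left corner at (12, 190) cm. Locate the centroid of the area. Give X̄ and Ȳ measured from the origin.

web: A = 12 × 210 = 2520.00, centroid at (6.00, 105.00).
bottom flange: A = 120 × 20 = 2400.00, centroid at (72.00, 10.00).
top flange: A = 120 × 20 = 2400.00, centroid at (72.00, 200.00).
ΣA = 7320.00 cm², ΣAX̄ = 360720.00 cm³, ΣAȲ = 768600.00 cm³.
X̄ = 360720.00/7320.00 = 49.28 cm; Ȳ = 768600.00/7320.00 = 105.00 cm.

X̄ = 49.28 cm, Ȳ = 105.00 cm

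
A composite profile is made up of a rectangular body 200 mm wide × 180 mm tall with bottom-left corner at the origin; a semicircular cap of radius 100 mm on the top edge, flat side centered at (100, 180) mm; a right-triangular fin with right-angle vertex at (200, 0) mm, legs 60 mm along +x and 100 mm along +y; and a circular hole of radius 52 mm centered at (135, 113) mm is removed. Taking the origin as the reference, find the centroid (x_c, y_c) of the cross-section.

rectangular body: A = 200 × 180 = 36000.00, centroid at (100.00, 90.00).
semicircular top: A = ½π·100² = 15707.96, centroid at (100.00, 222.44).
triangular fin: A = ½·60·100 = 3000.00, centroid at (220.00, 33.33).
hole: A = −π·52² = -8494.87, centroid at (135.00, 113.00).
ΣA = 46213.10 mm²
ΣAx_c = (36000.00)(100.00) + (15707.96)(100.00) + (3000.00)(220.00) + (-8494.87)(135.00) = 4683989.34 mm³
ΣAy_c = (36000.00)(90.00) + (15707.96)(222.44) + (3000.00)(33.33) + (-8494.87)(113.00) = 5874180.14 mm³
x_c = 4683989.34 / 46213.10 = 101.36 mm
y_c = 5874180.14 / 46213.10 = 127.11 mm

x_c = 101.36 mm, y_c = 127.11 mm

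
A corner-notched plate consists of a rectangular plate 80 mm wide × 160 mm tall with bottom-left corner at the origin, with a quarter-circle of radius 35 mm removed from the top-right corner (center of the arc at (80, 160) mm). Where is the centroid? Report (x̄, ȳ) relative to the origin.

Part | A | x̄ᵢ | ȳᵢ | A·x̄ᵢ | A·ȳᵢ
plate | 12800.00 | 40.00 | 80.00 | 512000.00 | 1024000.00
removed quarter-circle | -962.11 | 65.15 | 145.15 | -62677.35 | -139646.37
Σ | 11837.89 |  |  | 449322.65 | 884353.63
x̄ = 449322.65 / 11837.89 = 37.96 mm
ȳ = 884353.63 / 11837.89 = 74.71 mm

x̄ = 37.96 mm, ȳ = 74.71 mm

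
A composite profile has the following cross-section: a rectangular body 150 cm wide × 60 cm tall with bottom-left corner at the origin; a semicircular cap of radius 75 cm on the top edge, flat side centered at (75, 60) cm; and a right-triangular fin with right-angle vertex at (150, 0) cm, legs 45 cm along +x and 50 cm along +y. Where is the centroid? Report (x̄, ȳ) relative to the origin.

x̄ = 80.34 cm, ȳ = 58.02 cm

rectangular body: A = 150 × 60 = 9000.00, centroid at (75.00, 30.00).
semicircular top: A = ½π·75² = 8835.73, centroid at (75.00, 91.83).
triangular fin: A = ½·45·50 = 1125.00, centroid at (165.00, 16.67).
ΣA = 18960.73 cm², ΣAx̄ = 1523304.70 cm³, ΣAȳ = 1100143.76 cm³.
x̄ = 1523304.70/18960.73 = 80.34 cm; ȳ = 1100143.76/18960.73 = 58.02 cm.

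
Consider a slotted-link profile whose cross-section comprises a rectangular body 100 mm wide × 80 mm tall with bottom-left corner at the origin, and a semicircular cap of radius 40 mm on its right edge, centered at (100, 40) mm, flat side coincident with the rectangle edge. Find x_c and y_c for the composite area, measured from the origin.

x_c = 66.01 mm, y_c = 40.00 mm

rectangular body: A = 100 × 80 = 8000.00, centroid at (50.00, 40.00).
semicircular end: A = ½π·40² = 2513.27, centroid at (116.98, 40.00).
ΣA = 10513.27 mm², ΣAx_c = 693994.08 mm³, ΣAy_c = 420530.96 mm³.
x_c = 693994.08/10513.27 = 66.01 mm; y_c = 420530.96/10513.27 = 40.00 mm.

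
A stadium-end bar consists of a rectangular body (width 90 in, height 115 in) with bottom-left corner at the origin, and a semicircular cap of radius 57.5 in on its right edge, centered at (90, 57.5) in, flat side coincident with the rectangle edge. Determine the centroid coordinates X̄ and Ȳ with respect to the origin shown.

X̄ = 68.19 in, Ȳ = 57.50 in

rectangular body: A = 90 × 115 = 10350.00, centroid at (45.00, 57.50).
semicircular end: A = ½π·57.5² = 5193.45, centroid at (114.40, 57.50).
ΣA = 15543.45 in²
ΣAX̄ = (10350.00)(45.00) + (5193.45)(114.40) = 1059899.67 in³
ΣAȲ = (10350.00)(57.50) + (5193.45)(57.50) = 893748.11 in³
X̄ = 1059899.67 / 15543.45 = 68.19 in
Ȳ = 893748.11 / 15543.45 = 57.50 in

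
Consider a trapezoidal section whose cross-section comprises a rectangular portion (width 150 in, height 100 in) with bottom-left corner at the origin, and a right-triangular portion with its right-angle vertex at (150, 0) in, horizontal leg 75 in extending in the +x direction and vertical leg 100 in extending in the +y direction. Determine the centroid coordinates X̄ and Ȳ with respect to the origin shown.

X̄ = 95.00 in, Ȳ = 46.67 in

rectangular portion: A = 150 × 100 = 15000.00, centroid at (75.00, 50.00).
triangular portion: A = ½·75·100 = 3750.00, centroid at (175.00, 33.33).
ΣA = 18750.00 in², ΣAX̄ = 1781250.00 in³, ΣAȲ = 875000.00 in³.
X̄ = 1781250.00/18750.00 = 95.00 in; Ȳ = 875000.00/18750.00 = 46.67 in.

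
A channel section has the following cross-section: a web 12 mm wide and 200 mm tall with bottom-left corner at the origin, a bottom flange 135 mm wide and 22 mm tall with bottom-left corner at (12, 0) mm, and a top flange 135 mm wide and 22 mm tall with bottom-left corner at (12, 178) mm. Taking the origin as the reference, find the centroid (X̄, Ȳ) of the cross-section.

X̄ = 58.35 mm, Ȳ = 100.00 mm

web: A = 12 × 200 = 2400.00, centroid at (6.00, 100.00).
bottom flange: A = 135 × 22 = 2970.00, centroid at (79.50, 11.00).
top flange: A = 135 × 22 = 2970.00, centroid at (79.50, 189.00).
ΣA = 8340.00 mm², ΣAX̄ = 486630.00 mm³, ΣAȲ = 834000.00 mm³.
X̄ = 486630.00/8340.00 = 58.35 mm; Ȳ = 834000.00/8340.00 = 100.00 mm.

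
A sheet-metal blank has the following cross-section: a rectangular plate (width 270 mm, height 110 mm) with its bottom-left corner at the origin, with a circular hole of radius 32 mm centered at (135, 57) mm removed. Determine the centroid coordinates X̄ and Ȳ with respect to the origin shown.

X̄ = 135.00 mm, Ȳ = 54.76 mm

plate: A = 270 × 110 = 29700.00, centroid at (135.00, 55.00).
hole: A = −π·32² = -3216.99, centroid at (135.00, 57.00).
ΣA = 26483.01 mm², ΣAX̄ = 3575206.23 mm³, ΣAȲ = 1450131.52 mm³.
X̄ = 3575206.23/26483.01 = 135.00 mm; Ȳ = 1450131.52/26483.01 = 54.76 mm.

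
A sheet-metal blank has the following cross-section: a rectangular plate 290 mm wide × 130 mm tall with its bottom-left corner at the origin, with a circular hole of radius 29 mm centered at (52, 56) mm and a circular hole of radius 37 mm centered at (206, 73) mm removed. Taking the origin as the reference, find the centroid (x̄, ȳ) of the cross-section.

Part | A | x̄ᵢ | ȳᵢ | A·x̄ᵢ | A·ȳᵢ
plate | 37700.00 | 145.00 | 65.00 | 5466500.00 | 2450500.00
hole 1 | -2642.08 | 52.00 | 56.00 | -137388.13 | -147956.45
hole 2 | -4300.84 | 206.00 | 73.00 | -885973.11 | -313961.35
Σ | 30757.08 |  |  | 4443138.76 | 1988582.21
x̄ = 4443138.76 / 30757.08 = 144.46 mm
ȳ = 1988582.21 / 30757.08 = 64.65 mm

x̄ = 144.46 mm, ȳ = 64.65 mm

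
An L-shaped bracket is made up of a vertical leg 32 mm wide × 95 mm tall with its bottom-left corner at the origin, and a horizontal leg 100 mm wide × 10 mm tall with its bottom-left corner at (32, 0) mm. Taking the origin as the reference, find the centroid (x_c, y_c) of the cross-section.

vertical leg: A = 32 × 95 = 3040.00, centroid at (16.00, 47.50).
horizontal leg: A = 100 × 10 = 1000.00, centroid at (82.00, 5.00).
ΣA = 4040.00 mm², ΣAx_c = 130640.00 mm³, ΣAy_c = 149400.00 mm³.
x_c = 130640.00/4040.00 = 32.34 mm; y_c = 149400.00/4040.00 = 36.98 mm.

x_c = 32.34 mm, y_c = 36.98 mm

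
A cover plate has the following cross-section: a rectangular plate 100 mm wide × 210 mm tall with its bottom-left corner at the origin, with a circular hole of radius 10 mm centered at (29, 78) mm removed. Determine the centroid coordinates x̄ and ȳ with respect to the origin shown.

plate: A = 100 × 210 = 21000.00, centroid at (50.00, 105.00).
hole: A = −π·10² = -314.16, centroid at (29.00, 78.00).
ΣA = 20685.84 mm², ΣAx̄ = 1040889.38 mm³, ΣAȳ = 2180495.58 mm³.
x̄ = 1040889.38/20685.84 = 50.32 mm; ȳ = 2180495.58/20685.84 = 105.41 mm.

x̄ = 50.32 mm, ȳ = 105.41 mm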